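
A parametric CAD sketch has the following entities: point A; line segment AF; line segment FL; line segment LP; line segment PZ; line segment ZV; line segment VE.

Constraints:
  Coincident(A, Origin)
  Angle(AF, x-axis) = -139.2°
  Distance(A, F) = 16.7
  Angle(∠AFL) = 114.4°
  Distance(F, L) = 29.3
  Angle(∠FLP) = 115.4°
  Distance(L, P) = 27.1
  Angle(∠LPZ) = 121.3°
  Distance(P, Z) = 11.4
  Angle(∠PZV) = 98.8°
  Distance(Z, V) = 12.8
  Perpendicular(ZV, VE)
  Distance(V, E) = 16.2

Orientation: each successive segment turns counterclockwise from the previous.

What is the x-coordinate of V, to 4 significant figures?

21.39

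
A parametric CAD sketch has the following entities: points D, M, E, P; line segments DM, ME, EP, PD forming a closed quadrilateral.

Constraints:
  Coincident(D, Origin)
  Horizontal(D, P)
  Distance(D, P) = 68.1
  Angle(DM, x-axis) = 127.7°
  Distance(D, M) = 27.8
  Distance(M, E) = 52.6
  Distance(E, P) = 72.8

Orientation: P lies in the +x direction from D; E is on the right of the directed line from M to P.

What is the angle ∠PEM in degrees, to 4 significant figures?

87.45°

D is at the origin; D and P share the same y with |DP| = 68.1 and P in +x, so P = (68.1, 0). DM runs at 127.7° with |DM| = 27.8, so M = (-17.00, 22.00). E is determined by |ME| = 52.6 and |EP| = 72.8 together: it lies at the intersection of circle(M, 52.6) and circle(P, 72.8). With |MP| = 87.90, the foot of the radical line on MP is 29.54 from M and the perpendicular offset is √(52.6² − 29.54²) = 43.52. Taking the right-of-MP solution: E = (0.7076, -27.53).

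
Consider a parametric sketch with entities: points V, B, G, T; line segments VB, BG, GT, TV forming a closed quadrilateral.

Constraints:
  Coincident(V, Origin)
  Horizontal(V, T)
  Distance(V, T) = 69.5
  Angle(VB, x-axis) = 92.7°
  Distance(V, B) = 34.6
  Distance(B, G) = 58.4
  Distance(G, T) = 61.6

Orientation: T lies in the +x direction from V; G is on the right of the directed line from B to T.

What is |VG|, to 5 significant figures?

25.270

Checks: |BG| = 58.40 ✓; |GT| = 61.60 ✓.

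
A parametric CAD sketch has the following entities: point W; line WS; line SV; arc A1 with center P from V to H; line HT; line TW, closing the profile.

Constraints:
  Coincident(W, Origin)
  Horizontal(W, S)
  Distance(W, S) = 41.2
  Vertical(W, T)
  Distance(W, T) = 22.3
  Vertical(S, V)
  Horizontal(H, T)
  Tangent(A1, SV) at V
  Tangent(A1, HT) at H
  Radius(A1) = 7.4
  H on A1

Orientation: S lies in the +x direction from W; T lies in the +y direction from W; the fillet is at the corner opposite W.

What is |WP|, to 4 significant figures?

36.94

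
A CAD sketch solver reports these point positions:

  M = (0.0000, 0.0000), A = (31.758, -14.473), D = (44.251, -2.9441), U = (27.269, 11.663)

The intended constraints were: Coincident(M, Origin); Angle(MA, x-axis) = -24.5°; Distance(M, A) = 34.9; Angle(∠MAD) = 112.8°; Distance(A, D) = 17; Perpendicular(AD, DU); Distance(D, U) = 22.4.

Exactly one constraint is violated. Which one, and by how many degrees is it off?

Perpendicular(AD, DU) — off by 6.60°.

M = (0.00, 0.00) ✓; MA at -24.50° ✓; |MA| = 34.90 ✓; ∠MAD = 112.8° ✓; |AD| = 17.00 ✓; ∠(AD, DU) = 96.60° ✗; |DU| = 22.40 ✓.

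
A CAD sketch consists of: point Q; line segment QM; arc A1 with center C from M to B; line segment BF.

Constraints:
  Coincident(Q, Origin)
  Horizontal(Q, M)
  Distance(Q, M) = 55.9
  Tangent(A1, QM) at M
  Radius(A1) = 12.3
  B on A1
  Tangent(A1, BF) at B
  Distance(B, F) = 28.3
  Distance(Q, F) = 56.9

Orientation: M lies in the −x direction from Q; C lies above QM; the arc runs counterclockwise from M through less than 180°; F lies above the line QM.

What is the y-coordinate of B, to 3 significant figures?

11.2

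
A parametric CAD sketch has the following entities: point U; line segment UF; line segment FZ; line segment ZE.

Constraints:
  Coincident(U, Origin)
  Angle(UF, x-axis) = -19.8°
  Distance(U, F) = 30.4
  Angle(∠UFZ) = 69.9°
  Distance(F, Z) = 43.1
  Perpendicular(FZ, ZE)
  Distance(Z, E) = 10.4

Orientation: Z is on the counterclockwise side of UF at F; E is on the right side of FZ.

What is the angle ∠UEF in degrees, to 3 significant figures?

36.5°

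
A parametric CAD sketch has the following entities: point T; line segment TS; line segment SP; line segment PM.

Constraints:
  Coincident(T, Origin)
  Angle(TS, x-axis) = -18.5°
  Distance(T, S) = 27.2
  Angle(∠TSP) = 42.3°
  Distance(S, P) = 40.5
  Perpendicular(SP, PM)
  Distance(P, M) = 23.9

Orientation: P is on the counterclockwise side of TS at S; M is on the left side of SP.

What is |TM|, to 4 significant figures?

21.14

∠TSP = 42.3°, so SP runs at -18.5° + (180° − 42.3°) = 119.2° from the x-axis; with |SP| = 40.5, P = S + 40.5·(cos 119.2°, sin 119.2°) = (6.036, 26.72). SP is perpendicular to PM; with |PM| = 23.9 on the left of SP, M = P + 23.9·(-0.8729, -0.4879) = (-14.83, 15.06). Then |TM| = |M − T| = 21.14.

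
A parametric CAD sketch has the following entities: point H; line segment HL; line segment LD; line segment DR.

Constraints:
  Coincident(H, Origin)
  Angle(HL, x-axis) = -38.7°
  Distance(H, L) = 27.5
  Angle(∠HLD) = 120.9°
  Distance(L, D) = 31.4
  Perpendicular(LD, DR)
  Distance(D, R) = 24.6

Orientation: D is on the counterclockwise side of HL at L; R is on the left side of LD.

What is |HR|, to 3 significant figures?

45.5

H is at the origin; HL runs at -38.7° with length 27.5, so L = 27.5·(cos -38.7°, sin -38.7°) = (21.5, -17.2). ∠HLD = 120.9°, so LD runs at -38.7° + (180° − 120.9°) = 20.4° from the x-axis; with |LD| = 31.4, D = L + 31.4·(cos 20.4°, sin 20.4°) = (50.9, -6.25). LD is perpendicular to DR; with |DR| = 24.6 on the left of LD, R = D + 24.6·(-0.349, 0.937) = (42.3, 16.8). Then |HR| = |R − H| = 45.5.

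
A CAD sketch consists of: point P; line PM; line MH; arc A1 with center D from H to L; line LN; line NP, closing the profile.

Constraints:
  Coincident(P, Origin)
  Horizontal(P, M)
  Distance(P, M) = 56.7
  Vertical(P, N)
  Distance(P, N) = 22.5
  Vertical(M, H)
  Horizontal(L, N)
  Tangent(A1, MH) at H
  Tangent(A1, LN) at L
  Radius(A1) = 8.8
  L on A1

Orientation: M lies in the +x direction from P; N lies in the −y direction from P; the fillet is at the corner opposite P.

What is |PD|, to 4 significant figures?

49.82

P and N share the same x with |PN| = 22.5 and N on the −y side, so N = (0.000, -22.50). The virtual corner opposite P is at (56.70, -22.50). The tangent condition forces DH to be normal to MH and tangency of A1 to LN means the radius DL is perpendicular to LN, with radius 8.8, so the center D sits 8.8 in from both sides at D = (47.90, -13.70). Then |PD| = |D − P| = 49.82.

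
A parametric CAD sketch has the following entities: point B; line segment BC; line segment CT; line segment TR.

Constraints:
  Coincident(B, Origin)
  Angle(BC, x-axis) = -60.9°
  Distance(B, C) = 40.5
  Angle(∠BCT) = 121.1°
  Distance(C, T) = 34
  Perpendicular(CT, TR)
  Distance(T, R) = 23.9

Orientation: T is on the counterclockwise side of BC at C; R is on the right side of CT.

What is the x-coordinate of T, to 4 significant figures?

53.68

B is at the origin; BC runs at -60.9° with length 40.5, so C = 40.5·(cos -60.9°, sin -60.9°) = (19.70, -35.39). ∠BCT = 121.1°, so CT runs at -60.9° + (180° − 121.1°) = -2.000° from the x-axis; with |CT| = 34.0, T = C + 34.0·(cos -2.000°, sin -2.000°) = (53.68, -36.57). So T.x = 53.68.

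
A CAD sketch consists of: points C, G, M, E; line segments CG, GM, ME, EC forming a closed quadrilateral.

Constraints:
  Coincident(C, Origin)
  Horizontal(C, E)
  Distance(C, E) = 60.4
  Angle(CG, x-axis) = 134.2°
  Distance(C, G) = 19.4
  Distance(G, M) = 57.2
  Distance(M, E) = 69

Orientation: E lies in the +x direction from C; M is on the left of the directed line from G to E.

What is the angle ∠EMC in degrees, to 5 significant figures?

54.471°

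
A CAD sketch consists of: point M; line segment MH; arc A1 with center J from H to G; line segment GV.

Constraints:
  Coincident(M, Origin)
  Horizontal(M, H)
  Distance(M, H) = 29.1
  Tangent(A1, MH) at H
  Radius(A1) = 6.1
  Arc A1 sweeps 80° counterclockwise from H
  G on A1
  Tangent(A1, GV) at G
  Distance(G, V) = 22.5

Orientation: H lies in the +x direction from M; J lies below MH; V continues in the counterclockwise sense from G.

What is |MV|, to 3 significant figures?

33.3

On A1, H sits at bearing 90° from J; an 80° counterclockwise sweep puts G at bearing 170°, so G = J + 6.1·(cos 170°, sin 170°) = (23.1, -5.04). The tangent condition forces JG to be normal to GV, so GV runs along (−sin 170°, cos 170°); with |GV| = 22.5, V = (19.2, -27.2). Then |MV| = |V − M| = 33.3.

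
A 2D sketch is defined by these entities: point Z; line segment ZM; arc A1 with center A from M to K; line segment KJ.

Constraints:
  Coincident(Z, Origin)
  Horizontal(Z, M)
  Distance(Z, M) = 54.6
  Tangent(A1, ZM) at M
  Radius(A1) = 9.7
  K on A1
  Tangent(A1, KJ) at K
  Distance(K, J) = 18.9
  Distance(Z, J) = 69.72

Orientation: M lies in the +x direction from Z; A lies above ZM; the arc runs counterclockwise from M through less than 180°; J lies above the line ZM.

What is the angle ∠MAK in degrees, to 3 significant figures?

92.7°

Checks: |AK| = 9.700 ✓; ∠(AK, KJ) = 90.00° ✓; |KJ| = 18.90 ✓; |ZJ| = 69.72 ✓.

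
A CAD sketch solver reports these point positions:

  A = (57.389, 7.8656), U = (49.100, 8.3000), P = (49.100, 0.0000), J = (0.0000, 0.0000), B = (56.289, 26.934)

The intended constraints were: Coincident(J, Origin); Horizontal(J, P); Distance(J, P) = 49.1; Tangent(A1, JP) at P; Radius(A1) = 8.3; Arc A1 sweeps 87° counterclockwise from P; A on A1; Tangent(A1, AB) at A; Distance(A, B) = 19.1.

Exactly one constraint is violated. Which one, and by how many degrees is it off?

Tangent(A1, AB) at A — off by 6.30°.

J = (0.00, 0.00) ✓; J.y = 0.00, P.y = 0.00 ✓; |JP| = 49.10 ✓; ∠(UP, PJ) = 90.00° ✓; |UP| = 8.300 ✓; bearing(U→A) − bearing(U→P) = 87.00° ✓; |UA| = 8.300 ✓; ∠(UA, AB) = 83.70° ✗; |AB| = 19.10 ✓.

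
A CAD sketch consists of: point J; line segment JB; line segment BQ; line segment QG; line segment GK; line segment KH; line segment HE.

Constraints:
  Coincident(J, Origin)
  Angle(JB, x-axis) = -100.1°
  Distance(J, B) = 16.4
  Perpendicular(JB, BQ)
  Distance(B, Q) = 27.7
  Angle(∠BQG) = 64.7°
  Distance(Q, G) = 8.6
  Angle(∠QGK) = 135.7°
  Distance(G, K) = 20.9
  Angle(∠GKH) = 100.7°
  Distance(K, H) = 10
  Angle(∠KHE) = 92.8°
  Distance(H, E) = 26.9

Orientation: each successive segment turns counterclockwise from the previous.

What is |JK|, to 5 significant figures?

4.6334

∠BQG = 64.7° gives QG at 105.20° from the x-axis; with |QG| = 8.6, G = (22.140, -12.704). ∠QGK = 135.7° gives GK at 149.50° from the x-axis; with |GK| = 20.9, K = (4.1318, -2.0968). Then |JK| = |K − J| = 4.6334.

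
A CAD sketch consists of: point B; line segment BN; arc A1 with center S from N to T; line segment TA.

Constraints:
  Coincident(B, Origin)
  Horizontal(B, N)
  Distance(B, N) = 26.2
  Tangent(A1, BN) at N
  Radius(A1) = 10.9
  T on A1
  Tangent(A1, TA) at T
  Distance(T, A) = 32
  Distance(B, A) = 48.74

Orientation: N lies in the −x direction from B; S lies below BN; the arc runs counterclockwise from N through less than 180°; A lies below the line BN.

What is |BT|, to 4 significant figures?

39.23

B is at the origin; B and N share the same y with |BN| = 26.2 and N on the −x side, so N = (-26.20, 0.000). Tangency of A1 to BN means the radius SN is perpendicular to BN, so S = N + (0, -10.9) = (-26.20, -10.90). Since ST ⟂ TA (tangency), |SA| = √(10.9² + 32.0²) = 33.81 regardless of where T sits on A1. So A lies on both circle(B, 48.74) and circle(S, 33.81); the below-BN intersection is A = (-20.50, -44.22). T is the foot of the tangent from A: T = (-35.78, -16.10).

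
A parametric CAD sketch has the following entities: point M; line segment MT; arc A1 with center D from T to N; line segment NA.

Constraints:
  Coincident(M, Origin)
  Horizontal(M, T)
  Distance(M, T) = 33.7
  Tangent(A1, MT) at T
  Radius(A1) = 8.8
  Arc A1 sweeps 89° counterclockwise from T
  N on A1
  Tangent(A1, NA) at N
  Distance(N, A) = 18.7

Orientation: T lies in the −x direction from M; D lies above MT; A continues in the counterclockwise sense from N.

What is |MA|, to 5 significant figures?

36.764

M is at the origin; M and T share the same y with |MT| = 33.7 and T on the −x side, so T = (-33.700, 0.0000). The tangent condition forces DT to be normal to MT, so D = T + (0, 8.8) = (-33.700, 8.8000). On A1, T sits at bearing -90° from D; an 89° counterclockwise sweep puts N at bearing -1°, so N = D + 8.8·(cos -1°, sin -1°) = (-24.901, 8.6464). A1 meets NA tangentially, so DN is at right angles to NA, so NA runs along (−sin -1°, cos -1°); with |NA| = 18.7, A = (-24.575, 27.344). Then |MA| = |A − M| = 36.764.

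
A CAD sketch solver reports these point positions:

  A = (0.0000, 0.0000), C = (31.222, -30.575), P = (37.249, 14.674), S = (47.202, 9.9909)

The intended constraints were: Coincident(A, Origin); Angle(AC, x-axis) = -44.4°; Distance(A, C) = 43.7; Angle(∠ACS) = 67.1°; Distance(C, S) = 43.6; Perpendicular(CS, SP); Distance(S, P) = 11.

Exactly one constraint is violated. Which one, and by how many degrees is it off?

Perpendicular(CS, SP) — off by 3.70°.

A = (0.00, 0.00) ✓; AC at -44.40° ✓; |AC| = 43.70 ✓; ∠ACS = 67.10° ✓; |CS| = 43.60 ✓; ∠(CS, SP) = 86.30° ✗; |SP| = 11.00 ✓.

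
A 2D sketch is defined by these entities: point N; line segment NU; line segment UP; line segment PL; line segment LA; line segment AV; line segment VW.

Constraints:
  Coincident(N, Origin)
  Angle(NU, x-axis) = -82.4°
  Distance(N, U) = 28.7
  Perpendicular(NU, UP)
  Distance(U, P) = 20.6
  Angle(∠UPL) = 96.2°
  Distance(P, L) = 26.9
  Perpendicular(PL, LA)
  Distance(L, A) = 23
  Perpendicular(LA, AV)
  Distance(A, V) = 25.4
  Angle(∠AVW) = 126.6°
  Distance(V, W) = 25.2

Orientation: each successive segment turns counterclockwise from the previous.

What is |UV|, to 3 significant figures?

4.50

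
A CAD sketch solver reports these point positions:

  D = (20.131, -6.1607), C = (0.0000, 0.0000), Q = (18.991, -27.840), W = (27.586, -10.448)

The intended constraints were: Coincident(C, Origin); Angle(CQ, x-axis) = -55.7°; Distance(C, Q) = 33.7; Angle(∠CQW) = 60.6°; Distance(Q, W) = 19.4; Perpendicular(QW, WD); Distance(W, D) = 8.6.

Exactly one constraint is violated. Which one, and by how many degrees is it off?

Perpendicular(QW, WD) — off by 3.60°.

C = (0.00, 0.00) ✓; CQ at -55.70° ✓; |CQ| = 33.70 ✓; ∠CQW = 60.60° ✓; |QW| = 19.40 ✓; ∠(QW, WD) = 86.40° ✗; |WD| = 8.600 ✓.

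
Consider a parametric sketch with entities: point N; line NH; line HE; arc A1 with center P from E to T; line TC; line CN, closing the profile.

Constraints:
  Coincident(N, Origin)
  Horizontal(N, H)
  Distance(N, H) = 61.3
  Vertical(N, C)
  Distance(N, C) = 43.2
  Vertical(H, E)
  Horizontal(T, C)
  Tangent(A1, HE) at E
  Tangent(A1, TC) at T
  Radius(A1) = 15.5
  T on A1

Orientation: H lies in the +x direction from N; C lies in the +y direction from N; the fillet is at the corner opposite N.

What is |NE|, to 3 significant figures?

67.3

N is at the origin; N and H share the same y with |NH| = 61.3 and H on the +x side, so H = (61.3, 0.00). NC is vertical with |NC| = 43.2 and C on the +y side, so C = (0.00, 43.2). The virtual corner opposite N is at (61.3, 43.2). A1 meets HE tangentially, so PE is at right angles to HE and tangency of A1 to TC means the radius PT is perpendicular to TC, with radius 15.5, so the center P sits 15.5 in from both sides at P = (45.8, 27.7). That places the tangent points at E = (61.3, 27.7) on HE and T = (45.8, 43.2) on TC. Then |NE| = |E − N| = 67.3.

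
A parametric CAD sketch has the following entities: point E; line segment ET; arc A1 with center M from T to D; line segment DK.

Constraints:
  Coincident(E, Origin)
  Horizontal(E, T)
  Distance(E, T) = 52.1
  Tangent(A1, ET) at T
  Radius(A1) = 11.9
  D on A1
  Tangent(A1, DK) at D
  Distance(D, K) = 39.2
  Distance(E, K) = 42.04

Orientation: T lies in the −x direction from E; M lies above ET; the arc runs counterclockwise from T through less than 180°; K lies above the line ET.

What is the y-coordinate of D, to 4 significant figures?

5.045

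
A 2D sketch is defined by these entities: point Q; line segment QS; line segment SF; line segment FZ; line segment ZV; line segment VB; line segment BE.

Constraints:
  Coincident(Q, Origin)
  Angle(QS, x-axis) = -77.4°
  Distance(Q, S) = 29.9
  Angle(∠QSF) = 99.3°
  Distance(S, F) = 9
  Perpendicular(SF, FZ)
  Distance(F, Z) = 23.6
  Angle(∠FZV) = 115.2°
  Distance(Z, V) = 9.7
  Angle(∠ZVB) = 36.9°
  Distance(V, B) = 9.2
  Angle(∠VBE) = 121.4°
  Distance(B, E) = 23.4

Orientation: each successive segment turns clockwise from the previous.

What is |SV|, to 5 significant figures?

27.731

Q is at the origin; QS runs at -77.4° with length 29.9, so S = (6.5225, -29.180). ∠QSF = 99.3° gives SF at -158.10° from the x-axis; with |SF| = 9.0, F = (-1.8280, -32.537). SF ⟂ FZ, so FZ runs at 111.90°; with |FZ| = 23.6, Z = (-10.631, -10.640). ∠FZV = 115.2° gives ZV at 47.100° from the x-axis; with |ZV| = 9.7, V = (-4.0276, -3.5342). Then |SV| = |V − S| = 27.731.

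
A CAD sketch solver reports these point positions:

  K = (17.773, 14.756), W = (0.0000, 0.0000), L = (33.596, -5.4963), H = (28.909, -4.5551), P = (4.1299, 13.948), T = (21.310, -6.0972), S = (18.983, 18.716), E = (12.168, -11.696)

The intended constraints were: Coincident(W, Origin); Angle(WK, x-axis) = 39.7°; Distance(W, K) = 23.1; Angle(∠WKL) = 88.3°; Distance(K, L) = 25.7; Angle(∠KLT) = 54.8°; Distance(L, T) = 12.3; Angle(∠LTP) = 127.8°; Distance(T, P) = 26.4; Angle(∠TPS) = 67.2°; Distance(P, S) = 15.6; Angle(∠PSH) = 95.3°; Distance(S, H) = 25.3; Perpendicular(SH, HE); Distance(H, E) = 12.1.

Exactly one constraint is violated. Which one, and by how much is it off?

Distance(H, E) = 12.1 — off by 6.10.

W = (0.00, 0.00) ✓; WK at 39.70° ✓; |WK| = 23.10 ✓; ∠WKL = 88.30° ✓; |KL| = 25.70 ✓; ∠KLT = 54.80° ✓; |LT| = 12.30 ✓; ∠LTP = 127.8° ✓; |TP| = 26.40 ✓; ∠TPS = 67.20° ✓; |PS| = 15.60 ✓; ∠PSH = 95.30° ✓; |SH| = 25.30 ✓; ∠(SH, HE) = 90.00° ✓; |HE| = 18.20 ✗.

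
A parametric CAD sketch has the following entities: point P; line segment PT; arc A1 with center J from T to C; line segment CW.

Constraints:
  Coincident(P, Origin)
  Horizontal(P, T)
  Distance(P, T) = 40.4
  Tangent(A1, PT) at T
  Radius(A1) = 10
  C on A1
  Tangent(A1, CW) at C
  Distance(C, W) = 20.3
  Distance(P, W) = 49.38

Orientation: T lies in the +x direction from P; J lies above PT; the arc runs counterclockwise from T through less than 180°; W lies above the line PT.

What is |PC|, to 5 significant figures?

51.116

Checks: P = (0.00, 0.00) ✓; |JC| = 10.00 ✓; ∠(JC, CW) = 90.00° ✓; |CW| = 20.30 ✓; |PW| = 49.38 ✓.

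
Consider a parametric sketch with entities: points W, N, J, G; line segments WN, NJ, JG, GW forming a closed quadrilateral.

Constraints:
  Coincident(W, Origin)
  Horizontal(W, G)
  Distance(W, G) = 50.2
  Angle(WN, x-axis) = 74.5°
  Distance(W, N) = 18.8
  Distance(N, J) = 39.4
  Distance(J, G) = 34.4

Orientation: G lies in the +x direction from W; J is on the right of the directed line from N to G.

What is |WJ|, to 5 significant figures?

27.528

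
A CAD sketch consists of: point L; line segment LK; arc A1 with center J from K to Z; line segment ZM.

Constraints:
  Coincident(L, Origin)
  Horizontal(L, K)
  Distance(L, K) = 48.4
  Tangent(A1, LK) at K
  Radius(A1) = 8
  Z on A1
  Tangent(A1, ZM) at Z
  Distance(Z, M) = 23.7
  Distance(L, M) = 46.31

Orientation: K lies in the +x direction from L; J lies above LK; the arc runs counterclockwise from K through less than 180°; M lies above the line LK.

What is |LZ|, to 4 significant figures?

55.44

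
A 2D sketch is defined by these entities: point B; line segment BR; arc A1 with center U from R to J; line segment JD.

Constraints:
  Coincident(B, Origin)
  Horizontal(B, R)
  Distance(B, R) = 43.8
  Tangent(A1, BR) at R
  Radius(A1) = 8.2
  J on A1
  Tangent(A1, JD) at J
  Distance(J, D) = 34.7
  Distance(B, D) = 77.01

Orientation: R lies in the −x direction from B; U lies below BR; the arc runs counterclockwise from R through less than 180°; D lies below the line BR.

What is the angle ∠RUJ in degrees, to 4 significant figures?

56.62°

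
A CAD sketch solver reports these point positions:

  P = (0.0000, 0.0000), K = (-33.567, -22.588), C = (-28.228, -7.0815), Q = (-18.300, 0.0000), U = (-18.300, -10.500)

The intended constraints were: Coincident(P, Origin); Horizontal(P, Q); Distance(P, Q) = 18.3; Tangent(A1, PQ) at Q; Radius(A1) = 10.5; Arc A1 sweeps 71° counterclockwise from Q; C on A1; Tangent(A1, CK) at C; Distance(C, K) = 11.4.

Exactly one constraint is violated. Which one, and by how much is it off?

Distance(C, K) = 11.4 — off by 5.00.

P = (0.00, 0.00) ✓; P.y = 0.00, Q.y = 0.00 ✓; |PQ| = 18.30 ✓; ∠(UQ, QP) = 90.00° ✓; |UQ| = 10.50 ✓; bearing(U→C) − bearing(U→Q) = 71.00° ✓; |UC| = 10.50 ✓; ∠(UC, CK) = 90.00° ✓; |CK| = 16.40 ✗.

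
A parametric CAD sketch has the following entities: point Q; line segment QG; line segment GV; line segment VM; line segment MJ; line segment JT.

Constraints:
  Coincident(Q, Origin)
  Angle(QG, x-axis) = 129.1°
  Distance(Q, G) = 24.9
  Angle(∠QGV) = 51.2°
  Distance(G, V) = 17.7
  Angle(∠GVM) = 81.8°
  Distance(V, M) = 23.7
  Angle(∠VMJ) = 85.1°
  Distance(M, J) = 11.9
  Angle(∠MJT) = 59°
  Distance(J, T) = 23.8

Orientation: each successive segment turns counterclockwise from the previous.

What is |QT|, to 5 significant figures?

16.163

Q is at the origin; QG runs at 129.1° with length 24.9, so G = (-15.704, 19.324). ∠QGV = 51.2° gives GV at -102.10° from the x-axis; with |GV| = 17.7, V = (-19.414, 2.0168). ∠GVM = 81.8° gives VM at -3.9000° from the x-axis; with |VM| = 23.7, M = (4.2310, 0.40483). ∠VMJ = 85.1° gives MJ at 91.000° from the x-axis; with |MJ| = 11.9, J = (4.0234, 12.303). ∠MJT = 59.0° gives JT at -148.00° from the x-axis; with |JT| = 23.8, T = (-16.160, -0.30906). Then |QT| = |T − Q| = 16.163.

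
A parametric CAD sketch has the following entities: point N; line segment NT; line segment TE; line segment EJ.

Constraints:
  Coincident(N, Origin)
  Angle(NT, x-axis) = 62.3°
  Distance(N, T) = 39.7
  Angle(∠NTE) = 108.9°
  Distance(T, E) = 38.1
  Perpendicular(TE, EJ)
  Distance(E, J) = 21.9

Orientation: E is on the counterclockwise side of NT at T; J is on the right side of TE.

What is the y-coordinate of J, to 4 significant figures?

77.88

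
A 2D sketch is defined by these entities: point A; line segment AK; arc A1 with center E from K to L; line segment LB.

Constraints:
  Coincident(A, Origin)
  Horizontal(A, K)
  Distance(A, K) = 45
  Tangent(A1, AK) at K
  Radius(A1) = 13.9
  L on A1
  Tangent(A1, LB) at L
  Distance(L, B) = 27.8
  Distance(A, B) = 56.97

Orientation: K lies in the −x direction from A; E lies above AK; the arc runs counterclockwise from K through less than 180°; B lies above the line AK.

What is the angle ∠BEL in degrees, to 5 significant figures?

63.435°

A is at the origin; A and K share the same y with |AK| = 45.0 and K on the −x side, so K = (-45.000, 0.0000). The tangent condition forces EK to be normal to AK, so E = K + (0, 13.9) = (-45.000, 13.900). Since EL ⟂ LB (tangency), |EB| = √(13.9² + 27.8²) = 31.081 regardless of where L sits on A1. So B lies on both circle(A, 56.97) and circle(E, 31.081); the above-AK intersection is B = (-36.451, 43.783). L is the foot of the tangent from B: L = (-31.337, 16.457).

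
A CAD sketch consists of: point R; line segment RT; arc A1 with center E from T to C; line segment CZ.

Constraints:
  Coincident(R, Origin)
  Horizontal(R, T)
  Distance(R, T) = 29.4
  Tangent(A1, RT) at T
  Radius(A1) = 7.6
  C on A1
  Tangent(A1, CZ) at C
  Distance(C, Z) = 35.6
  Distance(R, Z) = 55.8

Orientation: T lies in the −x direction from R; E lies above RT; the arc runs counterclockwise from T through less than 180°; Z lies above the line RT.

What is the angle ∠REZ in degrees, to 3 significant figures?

113°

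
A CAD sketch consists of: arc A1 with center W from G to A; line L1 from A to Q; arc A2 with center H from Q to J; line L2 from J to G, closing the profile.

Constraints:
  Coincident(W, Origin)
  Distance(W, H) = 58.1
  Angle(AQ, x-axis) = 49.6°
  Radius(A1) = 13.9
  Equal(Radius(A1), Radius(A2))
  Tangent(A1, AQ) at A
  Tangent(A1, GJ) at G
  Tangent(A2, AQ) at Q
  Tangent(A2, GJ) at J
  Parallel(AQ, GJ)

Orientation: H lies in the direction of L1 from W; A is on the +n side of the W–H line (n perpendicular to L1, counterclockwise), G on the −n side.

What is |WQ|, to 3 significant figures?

59.7

The slot axis is L1's direction at 49.6°, so u = (cos 49.6°, sin 49.6°) = (0.648, 0.762) and n = (−sin 49.6°, cos 49.6°) = (-0.762, 0.648). W is at the origin and H lies 58.1 along u from W, so H = 58.1·u = (37.7, 44.2). Tangency of A1 to both parallel lines with radius 13.9 puts A and G at W ± 13.9·n: A = (-10.6, 9.01), G = (10.6, -9.01). Equal radii place Q and J the same way about H: Q = H + 13.9·n = (27.1, 53.3), J = H − 13.9·n = (48.2, 35.2). Then |WQ| = |Q − W| = 59.7.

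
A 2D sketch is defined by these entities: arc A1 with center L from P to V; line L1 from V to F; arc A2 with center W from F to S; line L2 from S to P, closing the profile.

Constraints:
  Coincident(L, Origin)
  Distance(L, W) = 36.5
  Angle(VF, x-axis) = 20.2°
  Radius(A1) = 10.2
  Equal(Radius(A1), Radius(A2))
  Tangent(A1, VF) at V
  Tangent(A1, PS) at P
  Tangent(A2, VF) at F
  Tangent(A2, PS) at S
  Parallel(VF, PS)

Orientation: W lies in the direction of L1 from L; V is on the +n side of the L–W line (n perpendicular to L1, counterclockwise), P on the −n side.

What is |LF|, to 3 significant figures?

37.9

The slot axis is L1's direction at 20.2°, so u = (cos 20.2°, sin 20.2°) = (0.938, 0.345) and n = (−sin 20.2°, cos 20.2°) = (-0.345, 0.938). L is at the origin and W lies 36.5 along u from L, so W = 36.5·u = (34.3, 12.6). Tangency of A1 to both parallel lines with radius 10.2 puts V and P at L ± 10.2·n: V = (-3.52, 9.57), P = (3.52, -9.57). Equal radii place F and S the same way about W: F = W + 10.2·n = (30.7, 22.2), S = W − 10.2·n = (37.8, 3.03). Then |LF| = |F − L| = 37.9.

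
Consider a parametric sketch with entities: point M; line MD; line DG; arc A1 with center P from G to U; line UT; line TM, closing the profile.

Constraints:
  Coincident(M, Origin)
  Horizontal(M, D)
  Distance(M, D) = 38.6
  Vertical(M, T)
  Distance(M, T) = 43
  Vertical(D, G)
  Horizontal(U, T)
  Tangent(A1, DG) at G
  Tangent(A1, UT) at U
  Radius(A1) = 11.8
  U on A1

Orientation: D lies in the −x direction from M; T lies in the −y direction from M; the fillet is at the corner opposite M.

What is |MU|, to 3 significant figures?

50.7

M is at the origin; M and D share the same y with |MD| = 38.6 and D on the −x side, so D = (-38.6, 0.00). M and T share the same x with |MT| = 43.0 and T on the −y side, so T = (0.00, -43.0). The virtual corner opposite M is at (-38.6, -43.0). Since A1 is tangent to DG there, PG ⟂ DG and A1 meets UT tangentially, so PU is at right angles to UT, with radius 11.8, so the center P sits 11.8 in from both sides at P = (-26.8, -31.2). That places the tangent points at G = (-38.6, -31.2) on DG and U = (-26.8, -43.0) on UT. Then |MU| = |U − M| = 50.7.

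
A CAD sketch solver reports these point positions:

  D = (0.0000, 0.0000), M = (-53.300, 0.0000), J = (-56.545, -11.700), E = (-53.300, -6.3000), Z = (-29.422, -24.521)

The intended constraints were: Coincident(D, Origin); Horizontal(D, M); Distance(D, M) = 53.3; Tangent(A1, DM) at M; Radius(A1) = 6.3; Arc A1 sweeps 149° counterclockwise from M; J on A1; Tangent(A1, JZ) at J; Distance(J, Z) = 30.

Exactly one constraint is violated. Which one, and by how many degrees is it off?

Tangent(A1, JZ) at J — off by 5.70°.

D = (0.00, 0.00) ✓; D.y = 0.00, M.y = 0.00 ✓; |DM| = 53.30 ✓; ∠(EM, MD) = 90.00° ✓; |EM| = 6.300 ✓; bearing(E→J) − bearing(E→M) = 149.0° ✓; |EJ| = 6.300 ✓; ∠(EJ, JZ) = 84.30° ✗; |JZ| = 30.00 ✓.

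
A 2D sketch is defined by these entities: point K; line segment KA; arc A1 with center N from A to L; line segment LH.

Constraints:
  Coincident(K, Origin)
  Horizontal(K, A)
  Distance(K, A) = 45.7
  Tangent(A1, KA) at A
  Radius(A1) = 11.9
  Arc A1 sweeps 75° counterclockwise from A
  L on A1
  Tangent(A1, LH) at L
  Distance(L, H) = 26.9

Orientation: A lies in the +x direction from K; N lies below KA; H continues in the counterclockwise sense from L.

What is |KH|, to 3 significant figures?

44.2

On A1, A sits at bearing 90° from N; a 75° counterclockwise sweep puts L at bearing 165°, so L = N + 11.9·(cos 165°, sin 165°) = (34.2, -8.82). Since A1 is tangent to LH there, NL ⟂ LH, so LH runs along (−sin 165°, cos 165°); with |LH| = 26.9, H = (27.2, -34.8). Then |KH| = |H − K| = 44.2.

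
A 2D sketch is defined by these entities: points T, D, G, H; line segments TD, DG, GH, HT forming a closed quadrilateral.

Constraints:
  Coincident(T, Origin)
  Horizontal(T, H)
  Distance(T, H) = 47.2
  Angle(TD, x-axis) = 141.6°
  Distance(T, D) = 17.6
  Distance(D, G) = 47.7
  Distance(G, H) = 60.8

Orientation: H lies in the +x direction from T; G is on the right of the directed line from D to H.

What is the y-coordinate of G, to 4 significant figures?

-35.35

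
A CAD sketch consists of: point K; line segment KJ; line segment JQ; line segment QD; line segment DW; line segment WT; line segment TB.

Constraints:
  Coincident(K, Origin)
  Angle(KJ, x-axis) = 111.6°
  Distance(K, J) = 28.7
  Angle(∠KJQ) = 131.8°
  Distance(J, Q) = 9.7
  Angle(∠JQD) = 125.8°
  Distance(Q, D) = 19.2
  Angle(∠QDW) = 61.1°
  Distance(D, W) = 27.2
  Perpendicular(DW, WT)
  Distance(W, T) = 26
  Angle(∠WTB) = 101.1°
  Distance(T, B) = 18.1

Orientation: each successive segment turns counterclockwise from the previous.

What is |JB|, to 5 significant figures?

14.905

K is at the origin; KJ runs at 111.6° with length 28.7, so J = (-10.565, 26.685). ∠KJQ = 131.8° gives JQ at 159.80° from the x-axis; with |JQ| = 9.7, Q = (-19.669, 30.034). ∠JQD = 125.8° gives QD at -146.00° from the x-axis; with |QD| = 19.2, D = (-35.586, 19.297). ∠QDW = 61.1° gives DW at -27.100° from the x-axis; with |DW| = 27.2, W = (-11.372, 6.9067). DW is perpendicular to WT, so WT runs at 62.900°; with |WT| = 26.0, T = (0.47188, 30.052). ∠WTB = 101.1° gives TB at 141.80° from the x-axis; with |TB| = 18.1, B = (-13.752, 41.245). Then |JB| = |B − J| = 14.905.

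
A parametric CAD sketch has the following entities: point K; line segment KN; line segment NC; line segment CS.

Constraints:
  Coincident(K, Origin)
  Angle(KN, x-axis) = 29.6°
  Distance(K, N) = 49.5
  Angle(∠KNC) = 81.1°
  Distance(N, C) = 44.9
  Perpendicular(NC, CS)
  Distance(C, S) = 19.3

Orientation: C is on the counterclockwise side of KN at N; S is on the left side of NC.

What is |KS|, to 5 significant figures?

47.575

K is at the origin; KN runs at 29.6° with length 49.5, so N = 49.5·(cos 29.6°, sin 29.6°) = (43.040, 24.450). ∠KNC = 81.1°, so NC runs at 29.6° + (180° − 81.1°) = 128.50° from the x-axis; with |NC| = 44.9, C = N + 44.9·(cos 128.50°, sin 128.50°) = (15.089, 59.589). NC is perpendicular to CS; with |CS| = 19.3 on the left of NC, S = C + 19.3·(-0.78261, -0.62251) = (-0.015246, 47.575). Then |KS| = |S − K| = 47.575.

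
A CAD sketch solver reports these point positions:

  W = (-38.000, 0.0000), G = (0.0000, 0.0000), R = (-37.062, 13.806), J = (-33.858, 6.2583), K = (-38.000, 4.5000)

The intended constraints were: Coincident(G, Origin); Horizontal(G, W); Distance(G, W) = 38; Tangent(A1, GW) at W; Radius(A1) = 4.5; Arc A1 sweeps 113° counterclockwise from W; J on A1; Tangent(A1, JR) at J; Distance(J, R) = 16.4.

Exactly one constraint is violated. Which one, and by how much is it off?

Distance(J, R) = 16.4 — off by 8.20.

G = (0.00, 0.00) ✓; G.y = 0.00, W.y = 0.00 ✓; |GW| = 38.00 ✓; ∠(KW, WG) = 90.00° ✓; |KW| = 4.500 ✓; bearing(K→J) − bearing(K→W) = 113.0° ✓; |KJ| = 4.500 ✓; ∠(KJ, JR) = 90.00° ✓; |JR| = 8.200 ✗.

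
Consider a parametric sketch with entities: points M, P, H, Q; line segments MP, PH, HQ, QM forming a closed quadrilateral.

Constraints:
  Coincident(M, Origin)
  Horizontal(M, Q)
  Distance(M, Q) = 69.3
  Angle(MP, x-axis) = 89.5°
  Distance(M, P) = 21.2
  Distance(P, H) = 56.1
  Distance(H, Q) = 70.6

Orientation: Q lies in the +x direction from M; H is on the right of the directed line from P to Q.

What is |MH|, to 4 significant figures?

35.24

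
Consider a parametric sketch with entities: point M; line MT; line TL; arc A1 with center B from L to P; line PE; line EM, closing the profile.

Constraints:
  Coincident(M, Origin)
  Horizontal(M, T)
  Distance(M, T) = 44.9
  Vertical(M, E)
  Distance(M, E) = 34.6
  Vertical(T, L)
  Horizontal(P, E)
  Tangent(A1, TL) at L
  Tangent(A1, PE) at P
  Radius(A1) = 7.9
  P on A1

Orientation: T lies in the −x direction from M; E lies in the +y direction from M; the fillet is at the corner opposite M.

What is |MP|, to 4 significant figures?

50.66

M is at the origin; MT is horizontal with |MT| = 44.9 and T on the −x side, so T = (-44.90, 0.000). M and E share the same x with |ME| = 34.6 and E on the +y side, so E = (0.000, 34.60). The virtual corner opposite M is at (-44.90, 34.60). Tangency of A1 to TL means the radius BL is perpendicular to TL and the tangent condition forces BP to be normal to PE, with radius 7.9, so the center B sits 7.9 in from both sides at B = (-37.00, 26.70). That places the tangent points at L = (-44.90, 26.70) on TL and P = (-37.00, 34.60) on PE. Then |MP| = |P − M| = 50.66.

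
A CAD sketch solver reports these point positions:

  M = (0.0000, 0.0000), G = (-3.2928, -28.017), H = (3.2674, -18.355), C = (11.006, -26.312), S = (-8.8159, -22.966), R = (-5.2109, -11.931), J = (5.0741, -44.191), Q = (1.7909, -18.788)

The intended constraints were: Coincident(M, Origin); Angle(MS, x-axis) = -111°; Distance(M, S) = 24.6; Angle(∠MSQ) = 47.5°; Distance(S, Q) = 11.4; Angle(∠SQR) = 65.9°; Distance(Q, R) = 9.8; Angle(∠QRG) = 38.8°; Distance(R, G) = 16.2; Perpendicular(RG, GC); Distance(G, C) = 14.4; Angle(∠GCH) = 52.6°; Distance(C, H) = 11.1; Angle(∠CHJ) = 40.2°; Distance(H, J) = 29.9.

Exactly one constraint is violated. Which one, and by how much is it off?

Distance(H, J) = 29.9 — off by 4.00.

M = (0.00, 0.00) ✓; MS at -111.0° ✓; |MS| = 24.60 ✓; ∠MSQ = 47.50° ✓; |SQ| = 11.40 ✓; ∠SQR = 65.90° ✓; |QR| = 9.800 ✓; ∠QRG = 38.80° ✓; |RG| = 16.20 ✓; ∠(RG, GC) = 90.00° ✓; |GC| = 14.40 ✓; ∠GCH = 52.60° ✓; |CH| = 11.10 ✓; ∠CHJ = 40.20° ✓; |HJ| = 25.90 ✗.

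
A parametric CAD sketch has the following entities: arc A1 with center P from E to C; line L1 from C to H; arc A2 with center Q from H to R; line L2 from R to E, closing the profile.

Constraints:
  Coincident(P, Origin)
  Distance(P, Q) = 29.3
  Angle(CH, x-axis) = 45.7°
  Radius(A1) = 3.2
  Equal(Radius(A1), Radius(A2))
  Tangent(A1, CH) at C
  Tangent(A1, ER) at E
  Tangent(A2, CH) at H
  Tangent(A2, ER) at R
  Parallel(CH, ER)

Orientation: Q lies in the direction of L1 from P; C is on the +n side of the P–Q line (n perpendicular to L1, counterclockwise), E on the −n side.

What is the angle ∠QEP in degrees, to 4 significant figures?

83.77°

The slot axis is L1's direction at 45.7°, so u = (cos 45.7°, sin 45.7°) = (0.6984, 0.7157) and n = (−sin 45.7°, cos 45.7°) = (-0.7157, 0.6984). P is at the origin and Q lies 29.3 along u from P, so Q = 29.3·u = (20.46, 20.97). Tangency of A1 to both parallel lines with radius 3.2 puts C and E at P ± 3.2·n: C = (-2.290, 2.235), E = (2.290, -2.235). Then cos ∠QEP = EQ·EP / (|EQ||EP|), giving 83.77°.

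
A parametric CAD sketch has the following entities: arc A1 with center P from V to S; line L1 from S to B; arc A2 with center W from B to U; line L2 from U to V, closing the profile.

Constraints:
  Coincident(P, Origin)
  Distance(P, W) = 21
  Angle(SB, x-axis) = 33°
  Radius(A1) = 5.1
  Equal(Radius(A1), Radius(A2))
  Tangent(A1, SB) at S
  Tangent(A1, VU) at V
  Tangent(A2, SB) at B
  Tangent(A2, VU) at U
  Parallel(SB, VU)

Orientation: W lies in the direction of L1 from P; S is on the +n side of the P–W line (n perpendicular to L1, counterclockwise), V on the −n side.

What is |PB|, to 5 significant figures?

21.610

The slot axis is L1's direction at 33.0°, so u = (cos 33.0°, sin 33.0°) = (0.83867, 0.54464) and n = (−sin 33.0°, cos 33.0°) = (-0.54464, 0.83867). P is at the origin and W lies 21.0 along u from P, so W = 21.0·u = (17.612, 11.437). Tangency of A1 to both parallel lines with radius 5.1 puts S and V at P ± 5.1·n: S = (-2.7777, 4.2772), V = (2.7777, -4.2772). Equal radii place B and U the same way about W: B = W + 5.1·n = (14.834, 15.715), U = W − 5.1·n = (20.390, 7.1602). Then |PB| = |B − P| = 21.610.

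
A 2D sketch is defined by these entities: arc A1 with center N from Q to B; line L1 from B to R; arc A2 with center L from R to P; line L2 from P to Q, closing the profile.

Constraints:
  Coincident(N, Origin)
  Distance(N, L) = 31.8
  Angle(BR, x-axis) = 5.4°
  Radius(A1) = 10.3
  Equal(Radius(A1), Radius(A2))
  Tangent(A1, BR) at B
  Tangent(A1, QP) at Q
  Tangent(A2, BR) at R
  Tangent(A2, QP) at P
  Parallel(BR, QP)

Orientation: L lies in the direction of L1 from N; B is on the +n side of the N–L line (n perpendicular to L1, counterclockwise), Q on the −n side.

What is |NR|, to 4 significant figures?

33.43

The slot axis is L1's direction at 5.4°, so u = (cos 5.4°, sin 5.4°) = (0.9956, 0.09411) and n = (−sin 5.4°, cos 5.4°) = (-0.09411, 0.9956). N is at the origin and L lies 31.8 along u from N, so L = 31.8·u = (31.66, 2.993). Tangency of A1 to both parallel lines with radius 10.3 puts B and Q at N ± 10.3·n: B = (-0.9693, 10.25), Q = (0.9693, -10.25). Equal radii place R and P the same way about L: R = L + 10.3·n = (30.69, 13.25), P = L − 10.3·n = (32.63, -7.262). Then |NR| = |R − N| = 33.43.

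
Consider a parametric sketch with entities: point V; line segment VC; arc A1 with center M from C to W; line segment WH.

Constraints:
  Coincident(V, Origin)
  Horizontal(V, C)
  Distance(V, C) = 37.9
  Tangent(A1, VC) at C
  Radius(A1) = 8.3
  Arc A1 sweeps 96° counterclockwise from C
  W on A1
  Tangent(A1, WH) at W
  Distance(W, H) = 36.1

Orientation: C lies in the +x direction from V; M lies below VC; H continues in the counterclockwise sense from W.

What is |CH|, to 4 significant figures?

45.29

V is at the origin; VC is horizontal with |VC| = 37.9 and C on the +x side, so C = (37.90, 0.000). Since A1 is tangent to VC there, MC ⟂ VC, so M = C + (0, -8.3) = (37.90, -8.300). On A1, C sits at bearing 90° from M; a 96° counterclockwise sweep puts W at bearing 186°, so W = M + 8.3·(cos 186°, sin 186°) = (29.65, -9.168). A1 meets WH tangentially, so MW is at right angles to WH, so WH runs along (−sin 186°, cos 186°); with |WH| = 36.1, H = (33.42, -45.07). Then |CH| = |H − C| = 45.29.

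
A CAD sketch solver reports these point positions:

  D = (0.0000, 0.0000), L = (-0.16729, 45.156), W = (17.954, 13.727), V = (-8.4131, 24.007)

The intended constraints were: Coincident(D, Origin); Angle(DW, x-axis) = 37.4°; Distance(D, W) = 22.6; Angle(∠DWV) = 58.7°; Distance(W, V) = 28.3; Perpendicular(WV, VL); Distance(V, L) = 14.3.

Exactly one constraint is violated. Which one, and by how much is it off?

Distance(V, L) = 14.3 — off by 8.40.

D = (0.00, 0.00) ✓; DW at 37.40° ✓; |DW| = 22.60 ✓; ∠DWV = 58.70° ✓; |WV| = 28.30 ✓; ∠(WV, VL) = 90.00° ✓; |VL| = 22.70 ✗.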